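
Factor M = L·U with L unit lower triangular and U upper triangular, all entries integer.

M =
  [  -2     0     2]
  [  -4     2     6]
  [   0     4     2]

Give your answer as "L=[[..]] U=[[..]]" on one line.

  R1 -= 2·R0 → [0,2,2]
  R2 -= 0·R0 → [0,4,2]
  R2 -= 2·R1 → [0,0,-2]

L=[[1,0,0],[2,1,0],[0,2,1]] U=[[-2,0,2],[0,2,2],[0,0,-2]]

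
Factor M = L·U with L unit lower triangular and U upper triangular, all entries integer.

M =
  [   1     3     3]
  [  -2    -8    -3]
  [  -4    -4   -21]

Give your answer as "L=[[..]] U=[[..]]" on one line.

L=[[1,0,0],[-2,1,0],[-4,-4,1]] U=[[1,3,3],[0,-2,3],[0,0,3]]

  R1 -= -2·R0 → [0,-2,3]
  R2 -= -4·R0 → [0,8,-9]
  R2 -= -4·R1 → [0,0,3]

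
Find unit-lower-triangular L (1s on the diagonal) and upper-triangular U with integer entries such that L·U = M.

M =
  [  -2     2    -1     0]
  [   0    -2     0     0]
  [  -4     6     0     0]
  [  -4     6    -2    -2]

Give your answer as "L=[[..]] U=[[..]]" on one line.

L=[[1,0,0,0],[0,1,0,0],[2,-1,1,0],[2,-1,0,1]] U=[[-2,2,-1,0],[0,-2,0,0],[0,0,2,0],[0,0,0,-2]]

  r1 -= 0·r0 → [0,-2,0,0]
  r2 -= 2·r0 → [0,2,2,0]
  r3 -= 2·r0 → [0,2,0,-2]
  r2 -= -1·r1 → [0,0,2,0]
  r3 -= -1·r1 → [0,0,0,-2]
  r3 -= 0·r2 → [0,0,0,-2]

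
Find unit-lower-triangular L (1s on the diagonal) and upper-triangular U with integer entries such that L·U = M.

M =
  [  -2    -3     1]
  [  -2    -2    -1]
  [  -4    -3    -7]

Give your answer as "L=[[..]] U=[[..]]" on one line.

  row1 -= 1·row0 → [0,1,-2]
  row2 -= 2·row0 → [0,3,-9]
  row2 -= 3·row1 → [0,0,-3]

L=[[1,0,0],[1,1,0],[2,3,1]] U=[[-2,-3,1],[0,1,-2],[0,0,-3]]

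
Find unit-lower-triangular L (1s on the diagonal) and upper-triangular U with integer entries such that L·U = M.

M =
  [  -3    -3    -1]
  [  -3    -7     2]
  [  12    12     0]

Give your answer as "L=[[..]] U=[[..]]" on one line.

L=[[1,0,0],[1,1,0],[-4,0,1]] U=[[-3,-3,-1],[0,-4,3],[0,0,-4]]

  R1 -= 1·R0 → [0,-4,3]
  R2 -= -4·R0 → [0,0,-4]
  R2 -= 0·R1 → [0,0,-4]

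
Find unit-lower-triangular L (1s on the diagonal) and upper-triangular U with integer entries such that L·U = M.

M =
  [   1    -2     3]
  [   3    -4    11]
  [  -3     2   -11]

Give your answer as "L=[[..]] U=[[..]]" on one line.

L=[[1,0,0],[3,1,0],[-3,-2,1]] U=[[1,-2,3],[0,2,2],[0,0,2]]

  r1 -= 3·r0 → [0,2,2]
  r2 -= -3·r0 → [0,-4,-2]
  r2 -= -2·r1 → [0,0,2]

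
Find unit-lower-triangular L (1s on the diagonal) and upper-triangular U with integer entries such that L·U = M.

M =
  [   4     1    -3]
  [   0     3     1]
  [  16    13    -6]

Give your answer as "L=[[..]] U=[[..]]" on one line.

L=[[1,0,0],[0,1,0],[4,3,1]] U=[[4,1,-3],[0,3,1],[0,0,3]]

  R1 -= 0·R0 → [0,3,1]
  R2 -= 4·R0 → [0,9,6]
  R2 -= 3·R1 → [0,0,3]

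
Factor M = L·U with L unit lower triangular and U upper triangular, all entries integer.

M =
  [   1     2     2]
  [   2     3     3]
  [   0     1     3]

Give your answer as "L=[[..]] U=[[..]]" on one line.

  R1 -= 2·R0 → [0,-1,-1]
  R2 -= 0·R0 → [0,1,3]
  R2 -= -1·R1 → [0,0,2]

L=[[1,0,0],[2,1,0],[0,-1,1]] U=[[1,2,2],[0,-1,-1],[0,0,2]]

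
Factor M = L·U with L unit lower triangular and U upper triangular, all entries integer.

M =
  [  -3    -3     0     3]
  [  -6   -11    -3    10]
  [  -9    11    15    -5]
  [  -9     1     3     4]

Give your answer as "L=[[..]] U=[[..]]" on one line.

  row1 -= 2·row0 → [0,-5,-3,4]
  row2 -= 3·row0 → [0,20,15,-14]
  row3 -= 3·row0 → [0,10,3,-5]
  row2 -= -4·row1 → [0,0,3,2]
  row3 -= -2·row1 → [0,0,-3,3]
  row3 -= -1·row2 → [0,0,0,5]

L=[[1,0,0,0],[2,1,0,0],[3,-4,1,0],[3,-2,-1,1]] U=[[-3,-3,0,3],[0,-5,-3,4],[0,0,3,2],[0,0,0,5]]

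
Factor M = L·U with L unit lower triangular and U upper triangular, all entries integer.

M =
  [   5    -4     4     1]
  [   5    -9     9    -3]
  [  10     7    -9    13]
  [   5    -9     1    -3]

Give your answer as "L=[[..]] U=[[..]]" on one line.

L=[[1,0,0,0],[1,1,0,0],[2,-3,1,0],[1,1,4,1]] U=[[5,-4,4,1],[0,-5,5,-4],[0,0,-2,-1],[0,0,0,4]]

  R1 -= 1·R0 → [0,-5,5,-4]
  R2 -= 2·R0 → [0,15,-17,11]
  R3 -= 1·R0 → [0,-5,-3,-4]
  R2 -= -3·R1 → [0,0,-2,-1]
  R3 -= 1·R1 → [0,0,-8,0]
  R3 -= 4·R2 → [0,0,0,4]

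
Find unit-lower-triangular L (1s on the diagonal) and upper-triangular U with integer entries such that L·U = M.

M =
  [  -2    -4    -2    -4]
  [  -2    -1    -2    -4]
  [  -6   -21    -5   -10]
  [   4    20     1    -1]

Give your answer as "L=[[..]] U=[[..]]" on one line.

  row1 -= 1·row0 → [0,3,0,0]
  row2 -= 3·row0 → [0,-9,1,2]
  row3 -= -2·row0 → [0,12,-3,-9]
  row2 -= -3·row1 → [0,0,1,2]
  row3 -= 4·row1 → [0,0,-3,-9]
  row3 -= -3·row2 → [0,0,0,-3]

L=[[1,0,0,0],[1,1,0,0],[3,-3,1,0],[-2,4,-3,1]] U=[[-2,-4,-2,-4],[0,3,0,0],[0,0,1,2],[0,0,0,-3]]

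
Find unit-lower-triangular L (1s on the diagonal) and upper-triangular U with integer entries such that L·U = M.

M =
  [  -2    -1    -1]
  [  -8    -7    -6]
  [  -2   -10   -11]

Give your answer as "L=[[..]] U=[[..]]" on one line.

  R1 -= 4·R0 → [0,-3,-2]
  R2 -= 1·R0 → [0,-9,-10]
  R2 -= 3·R1 → [0,0,-4]

L=[[1,0,0],[4,1,0],[1,3,1]] U=[[-2,-1,-1],[0,-3,-2],[0,0,-4]]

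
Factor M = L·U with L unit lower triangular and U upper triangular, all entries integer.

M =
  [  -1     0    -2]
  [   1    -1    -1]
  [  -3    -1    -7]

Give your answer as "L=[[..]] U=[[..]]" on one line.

  r1 -= -1·r0 → [0,-1,-3]
  r2 -= 3·r0 → [0,-1,-1]
  r2 -= 1·r1 → [0,0,2]

L=[[1,0,0],[-1,1,0],[3,1,1]] U=[[-1,0,-2],[0,-1,-3],[0,0,2]]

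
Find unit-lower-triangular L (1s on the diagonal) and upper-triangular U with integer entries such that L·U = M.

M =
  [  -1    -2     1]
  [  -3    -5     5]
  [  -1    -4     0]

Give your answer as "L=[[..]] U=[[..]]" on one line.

  row1 -= 3·row0 → [0,1,2]
  row2 -= 1·row0 → [0,-2,-1]
  row2 -= -2·row1 → [0,0,3]

L=[[1,0,0],[3,1,0],[1,-2,1]] U=[[-1,-2,1],[0,1,2],[0,0,3]]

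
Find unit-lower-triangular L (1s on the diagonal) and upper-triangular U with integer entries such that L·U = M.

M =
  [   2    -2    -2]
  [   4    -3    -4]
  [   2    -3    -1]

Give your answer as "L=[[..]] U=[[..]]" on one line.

  r1 -= 2·r0 → [0,1,0]
  r2 -= 1·r0 → [0,-1,1]
  r2 -= -1·r1 → [0,0,1]

L=[[1,0,0],[2,1,0],[1,-1,1]] U=[[2,-2,-2],[0,1,0],[0,0,1]]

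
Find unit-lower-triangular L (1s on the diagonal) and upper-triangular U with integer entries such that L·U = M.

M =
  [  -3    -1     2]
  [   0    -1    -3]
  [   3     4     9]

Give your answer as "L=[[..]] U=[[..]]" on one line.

  row1 -= 0·row0 → [0,-1,-3]
  row2 -= -1·row0 → [0,3,11]
  row2 -= -3·row1 → [0,0,2]

L=[[1,0,0],[0,1,0],[-1,-3,1]] U=[[-3,-1,2],[0,-1,-3],[0,0,2]]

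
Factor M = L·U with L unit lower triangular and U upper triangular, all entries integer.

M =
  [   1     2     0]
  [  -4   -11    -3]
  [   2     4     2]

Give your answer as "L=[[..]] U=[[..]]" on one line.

L=[[1,0,0],[-4,1,0],[2,0,1]] U=[[1,2,0],[0,-3,-3],[0,0,2]]

  r1 -= -4·r0 → [0,-3,-3]
  r2 -= 2·r0 → [0,0,2]
  r2 -= 0·r1 → [0,0,2]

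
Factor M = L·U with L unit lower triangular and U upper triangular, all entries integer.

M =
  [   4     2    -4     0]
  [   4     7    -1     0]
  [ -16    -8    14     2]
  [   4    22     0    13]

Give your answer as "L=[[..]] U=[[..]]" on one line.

  row1 -= 1·row0 → [0,5,3,0]
  row2 -= -4·row0 → [0,0,-2,2]
  row3 -= 1·row0 → [0,20,4,13]
  row2 -= 0·row1 → [0,0,-2,2]
  row3 -= 4·row1 → [0,0,-8,13]
  row3 -= 4·row2 → [0,0,0,5]

L=[[1,0,0,0],[1,1,0,0],[-4,0,1,0],[1,4,4,1]] U=[[4,2,-4,0],[0,5,3,0],[0,0,-2,2],[0,0,0,5]]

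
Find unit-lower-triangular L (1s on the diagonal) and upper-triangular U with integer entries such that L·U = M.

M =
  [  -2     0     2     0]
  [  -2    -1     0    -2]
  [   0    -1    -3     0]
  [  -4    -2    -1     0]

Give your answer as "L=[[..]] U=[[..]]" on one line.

  r1 -= 1·r0 → [0,-1,-2,-2]
  r2 -= 0·r0 → [0,-1,-3,0]
  r3 -= 2·r0 → [0,-2,-5,0]
  r2 -= 1·r1 → [0,0,-1,2]
  r3 -= 2·r1 → [0,0,-1,4]
  r3 -= 1·r2 → [0,0,0,2]

L=[[1,0,0,0],[1,1,0,0],[0,1,1,0],[2,2,1,1]] U=[[-2,0,2,0],[0,-1,-2,-2],[0,0,-1,2],[0,0,0,2]]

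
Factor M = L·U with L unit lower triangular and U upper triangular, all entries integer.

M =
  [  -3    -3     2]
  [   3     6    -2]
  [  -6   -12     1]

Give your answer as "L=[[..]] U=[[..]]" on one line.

L=[[1,0,0],[-1,1,0],[2,-2,1]] U=[[-3,-3,2],[0,3,0],[0,0,-3]]

  R1 -= -1·R0 → [0,3,0]
  R2 -= 2·R0 → [0,-6,-3]
  R2 -= -2·R1 → [0,0,-3]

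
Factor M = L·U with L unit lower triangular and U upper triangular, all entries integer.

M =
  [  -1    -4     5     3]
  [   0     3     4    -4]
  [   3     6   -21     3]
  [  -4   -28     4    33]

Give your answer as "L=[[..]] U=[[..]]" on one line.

L=[[1,0,0,0],[0,1,0,0],[-3,-2,1,0],[4,-4,0,1]] U=[[-1,-4,5,3],[0,3,4,-4],[0,0,2,4],[0,0,0,5]]

  R1 -= 0·R0 → [0,3,4,-4]
  R2 -= -3·R0 → [0,-6,-6,12]
  R3 -= 4·R0 → [0,-12,-16,21]
  R2 -= -2·R1 → [0,0,2,4]
  R3 -= -4·R1 → [0,0,0,5]
  R3 -= 0·R2 → [0,0,0,5]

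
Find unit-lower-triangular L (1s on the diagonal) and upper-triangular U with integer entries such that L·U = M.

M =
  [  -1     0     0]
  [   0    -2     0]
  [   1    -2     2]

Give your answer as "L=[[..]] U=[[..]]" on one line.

  r1 -= 0·r0 → [0,-2,0]
  r2 -= -1·r0 → [0,-2,2]
  r2 -= 1·r1 → [0,0,2]

L=[[1,0,0],[0,1,0],[-1,1,1]] U=[[-1,0,0],[0,-2,0],[0,0,2]]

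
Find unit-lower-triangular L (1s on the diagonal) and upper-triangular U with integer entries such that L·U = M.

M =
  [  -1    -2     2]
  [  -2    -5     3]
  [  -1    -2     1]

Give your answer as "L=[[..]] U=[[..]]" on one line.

L=[[1,0,0],[2,1,0],[1,0,1]] U=[[-1,-2,2],[0,-1,-1],[0,0,-1]]

  R1 -= 2·R0 → [0,-1,-1]
  R2 -= 1·R0 → [0,0,-1]
  R2 -= 0·R1 → [0,0,-1]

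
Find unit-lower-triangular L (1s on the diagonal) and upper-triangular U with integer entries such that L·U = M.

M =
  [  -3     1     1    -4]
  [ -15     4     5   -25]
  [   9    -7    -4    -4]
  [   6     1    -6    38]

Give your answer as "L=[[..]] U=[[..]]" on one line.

L=[[1,0,0,0],[5,1,0,0],[-3,4,1,0],[-2,-3,4,1]] U=[[-3,1,1,-4],[0,-1,0,-5],[0,0,-1,4],[0,0,0,-1]]

  row1 -= 5·row0 → [0,-1,0,-5]
  row2 -= -3·row0 → [0,-4,-1,-16]
  row3 -= -2·row0 → [0,3,-4,30]
  row2 -= 4·row1 → [0,0,-1,4]
  row3 -= -3·row1 → [0,0,-4,15]
  row3 -= 4·row2 → [0,0,0,-1]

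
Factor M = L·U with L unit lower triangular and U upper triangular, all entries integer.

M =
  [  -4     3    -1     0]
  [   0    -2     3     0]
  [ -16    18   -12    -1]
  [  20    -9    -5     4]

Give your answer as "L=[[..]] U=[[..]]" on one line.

L=[[1,0,0,0],[0,1,0,0],[4,-3,1,0],[-5,-3,-1,1]] U=[[-4,3,-1,0],[0,-2,3,0],[0,0,1,-1],[0,0,0,3]]

  R1 -= 0·R0 → [0,-2,3,0]
  R2 -= 4·R0 → [0,6,-8,-1]
  R3 -= -5·R0 → [0,6,-10,4]
  R2 -= -3·R1 → [0,0,1,-1]
  R3 -= -3·R1 → [0,0,-1,4]
  R3 -= -1·R2 → [0,0,0,3]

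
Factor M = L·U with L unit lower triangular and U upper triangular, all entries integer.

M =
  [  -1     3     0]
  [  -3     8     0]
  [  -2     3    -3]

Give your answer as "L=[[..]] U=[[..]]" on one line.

  R1 -= 3·R0 → [0,-1,0]
  R2 -= 2·R0 → [0,-3,-3]
  R2 -= 3·R1 → [0,0,-3]

L=[[1,0,0],[3,1,0],[2,3,1]] U=[[-1,3,0],[0,-1,0],[0,0,-3]]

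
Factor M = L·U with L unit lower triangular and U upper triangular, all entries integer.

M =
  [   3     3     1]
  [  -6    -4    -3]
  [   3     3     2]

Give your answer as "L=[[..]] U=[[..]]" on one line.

  row1 -= -2·row0 → [0,2,-1]
  row2 -= 1·row0 → [0,0,1]
  row2 -= 0·row1 → [0,0,1]

L=[[1,0,0],[-2,1,0],[1,0,1]] U=[[3,3,1],[0,2,-1],[0,0,1]]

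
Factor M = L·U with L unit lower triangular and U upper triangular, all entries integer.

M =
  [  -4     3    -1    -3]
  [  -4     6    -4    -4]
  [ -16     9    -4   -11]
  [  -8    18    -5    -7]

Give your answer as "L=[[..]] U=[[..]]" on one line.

L=[[1,0,0,0],[1,1,0,0],[4,-1,1,0],[2,4,-3,1]] U=[[-4,3,-1,-3],[0,3,-3,-1],[0,0,-3,0],[0,0,0,3]]

  row1 -= 1·row0 → [0,3,-3,-1]
  row2 -= 4·row0 → [0,-3,0,1]
  row3 -= 2·row0 → [0,12,-3,-1]
  row2 -= -1·row1 → [0,0,-3,0]
  row3 -= 4·row1 → [0,0,9,3]
  row3 -= -3·row2 → [0,0,0,3]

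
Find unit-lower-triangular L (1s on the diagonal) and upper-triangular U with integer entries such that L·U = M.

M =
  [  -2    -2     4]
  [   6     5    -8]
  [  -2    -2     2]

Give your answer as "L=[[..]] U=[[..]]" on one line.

L=[[1,0,0],[-3,1,0],[1,0,1]] U=[[-2,-2,4],[0,-1,4],[0,0,-2]]

  row1 -= -3·row0 → [0,-1,4]
  row2 -= 1·row0 → [0,0,-2]
  row2 -= 0·row1 → [0,0,-2]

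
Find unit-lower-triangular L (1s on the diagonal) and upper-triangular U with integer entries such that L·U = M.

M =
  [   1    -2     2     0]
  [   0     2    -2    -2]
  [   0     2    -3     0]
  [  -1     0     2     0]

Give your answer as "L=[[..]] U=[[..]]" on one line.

  r1 -= 0·r0 → [0,2,-2,-2]
  r2 -= 0·r0 → [0,2,-3,0]
  r3 -= -1·r0 → [0,-2,4,0]
  r2 -= 1·r1 → [0,0,-1,2]
  r3 -= -1·r1 → [0,0,2,-2]
  r3 -= -2·r2 → [0,0,0,2]

L=[[1,0,0,0],[0,1,0,0],[0,1,1,0],[-1,-1,-2,1]] U=[[1,-2,2,0],[0,2,-2,-2],[0,0,-1,2],[0,0,0,2]]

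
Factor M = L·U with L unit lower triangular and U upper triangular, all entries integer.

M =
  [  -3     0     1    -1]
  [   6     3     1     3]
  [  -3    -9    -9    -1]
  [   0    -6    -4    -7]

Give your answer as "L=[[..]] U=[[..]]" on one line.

  row1 -= -2·row0 → [0,3,3,1]
  row2 -= 1·row0 → [0,-9,-10,0]
  row3 -= 0·row0 → [0,-6,-4,-7]
  row2 -= -3·row1 → [0,0,-1,3]
  row3 -= -2·row1 → [0,0,2,-5]
  row3 -= -2·row2 → [0,0,0,1]

L=[[1,0,0,0],[-2,1,0,0],[1,-3,1,0],[0,-2,-2,1]] U=[[-3,0,1,-1],[0,3,3,1],[0,0,-1,3],[0,0,0,1]]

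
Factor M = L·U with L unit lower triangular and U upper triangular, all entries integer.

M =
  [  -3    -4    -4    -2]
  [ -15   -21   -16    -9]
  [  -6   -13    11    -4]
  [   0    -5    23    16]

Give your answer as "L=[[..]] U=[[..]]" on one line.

  r1 -= 5·r0 → [0,-1,4,1]
  r2 -= 2·r0 → [0,-5,19,0]
  r3 -= 0·r0 → [0,-5,23,16]
  r2 -= 5·r1 → [0,0,-1,-5]
  r3 -= 5·r1 → [0,0,3,11]
  r3 -= -3·r2 → [0,0,0,-4]

L=[[1,0,0,0],[5,1,0,0],[2,5,1,0],[0,5,-3,1]] U=[[-3,-4,-4,-2],[0,-1,4,1],[0,0,-1,-5],[0,0,0,-4]]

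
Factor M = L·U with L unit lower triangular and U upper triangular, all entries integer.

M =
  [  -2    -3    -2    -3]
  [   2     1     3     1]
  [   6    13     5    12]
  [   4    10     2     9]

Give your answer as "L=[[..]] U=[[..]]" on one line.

L=[[1,0,0,0],[-1,1,0,0],[-3,-2,1,0],[-2,-2,0,1]] U=[[-2,-3,-2,-3],[0,-2,1,-2],[0,0,1,-1],[0,0,0,-1]]

  r1 -= -1·r0 → [0,-2,1,-2]
  r2 -= -3·r0 → [0,4,-1,3]
  r3 -= -2·r0 → [0,4,-2,3]
  r2 -= -2·r1 → [0,0,1,-1]
  r3 -= -2·r1 → [0,0,0,-1]
  r3 -= 0·r2 → [0,0,0,-1]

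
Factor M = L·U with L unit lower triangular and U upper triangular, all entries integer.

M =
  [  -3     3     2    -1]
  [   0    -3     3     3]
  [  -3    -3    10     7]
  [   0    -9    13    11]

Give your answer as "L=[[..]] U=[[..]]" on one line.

L=[[1,0,0,0],[0,1,0,0],[1,2,1,0],[0,3,2,1]] U=[[-3,3,2,-1],[0,-3,3,3],[0,0,2,2],[0,0,0,-2]]

  R1 -= 0·R0 → [0,-3,3,3]
  R2 -= 1·R0 → [0,-6,8,8]
  R3 -= 0·R0 → [0,-9,13,11]
  R2 -= 2·R1 → [0,0,2,2]
  R3 -= 3·R1 → [0,0,4,2]
  R3 -= 2·R2 → [0,0,0,-2]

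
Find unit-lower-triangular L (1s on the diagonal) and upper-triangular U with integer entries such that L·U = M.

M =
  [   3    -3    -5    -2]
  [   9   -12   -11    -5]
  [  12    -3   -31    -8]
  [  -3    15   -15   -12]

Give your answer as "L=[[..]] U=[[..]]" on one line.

L=[[1,0,0,0],[3,1,0,0],[4,-3,1,0],[-1,-4,-4,1]] U=[[3,-3,-5,-2],[0,-3,4,1],[0,0,1,3],[0,0,0,2]]

  r1 -= 3·r0 → [0,-3,4,1]
  r2 -= 4·r0 → [0,9,-11,0]
  r3 -= -1·r0 → [0,12,-20,-14]
  r2 -= -3·r1 → [0,0,1,3]
  r3 -= -4·r1 → [0,0,-4,-10]
  r3 -= -4·r2 → [0,0,0,2]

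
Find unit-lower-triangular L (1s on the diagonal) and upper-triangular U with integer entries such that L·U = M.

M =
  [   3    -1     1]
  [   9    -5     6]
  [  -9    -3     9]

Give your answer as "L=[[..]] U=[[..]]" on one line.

L=[[1,0,0],[3,1,0],[-3,3,1]] U=[[3,-1,1],[0,-2,3],[0,0,3]]

  R1 -= 3·R0 → [0,-2,3]
  R2 -= -3·R0 → [0,-6,12]
  R2 -= 3·R1 → [0,0,3]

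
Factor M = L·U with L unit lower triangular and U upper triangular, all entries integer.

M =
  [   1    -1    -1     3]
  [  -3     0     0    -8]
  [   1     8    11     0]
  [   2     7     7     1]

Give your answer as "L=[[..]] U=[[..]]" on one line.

  R1 -= -3·R0 → [0,-3,-3,1]
  R2 -= 1·R0 → [0,9,12,-3]
  R3 -= 2·R0 → [0,9,9,-5]
  R2 -= -3·R1 → [0,0,3,0]
  R3 -= -3·R1 → [0,0,0,-2]
  R3 -= 0·R2 → [0,0,0,-2]

L=[[1,0,0,0],[-3,1,0,0],[1,-3,1,0],[2,-3,0,1]] U=[[1,-1,-1,3],[0,-3,-3,1],[0,0,3,0],[0,0,0,-2]]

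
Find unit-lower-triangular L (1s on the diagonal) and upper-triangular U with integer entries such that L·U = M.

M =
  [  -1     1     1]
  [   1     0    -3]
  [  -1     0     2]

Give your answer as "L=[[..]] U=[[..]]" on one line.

  row1 -= -1·row0 → [0,1,-2]
  row2 -= 1·row0 → [0,-1,1]
  row2 -= -1·row1 → [0,0,-1]

L=[[1,0,0],[-1,1,0],[1,-1,1]] U=[[-1,1,1],[0,1,-2],[0,0,-1]]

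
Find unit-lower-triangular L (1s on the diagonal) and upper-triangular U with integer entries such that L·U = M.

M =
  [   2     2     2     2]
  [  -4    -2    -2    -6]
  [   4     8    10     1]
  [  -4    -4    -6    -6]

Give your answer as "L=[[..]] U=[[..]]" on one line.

  row1 -= -2·row0 → [0,2,2,-2]
  row2 -= 2·row0 → [0,4,6,-3]
  row3 -= -2·row0 → [0,0,-2,-2]
  row2 -= 2·row1 → [0,0,2,1]
  row3 -= 0·row1 → [0,0,-2,-2]
  row3 -= -1·row2 → [0,0,0,-1]

L=[[1,0,0,0],[-2,1,0,0],[2,2,1,0],[-2,0,-1,1]] U=[[2,2,2,2],[0,2,2,-2],[0,0,2,1],[0,0,0,-1]]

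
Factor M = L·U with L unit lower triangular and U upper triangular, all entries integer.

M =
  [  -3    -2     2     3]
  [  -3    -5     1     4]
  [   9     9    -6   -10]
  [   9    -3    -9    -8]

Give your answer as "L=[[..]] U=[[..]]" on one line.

L=[[1,0,0,0],[1,1,0,0],[-3,-1,1,0],[-3,3,0,1]] U=[[-3,-2,2,3],[0,-3,-1,1],[0,0,-1,0],[0,0,0,-2]]

  row1 -= 1·row0 → [0,-3,-1,1]
  row2 -= -3·row0 → [0,3,0,-1]
  row3 -= -3·row0 → [0,-9,-3,1]
  row2 -= -1·row1 → [0,0,-1,0]
  row3 -= 3·row1 → [0,0,0,-2]
  row3 -= 0·row2 → [0,0,0,-2]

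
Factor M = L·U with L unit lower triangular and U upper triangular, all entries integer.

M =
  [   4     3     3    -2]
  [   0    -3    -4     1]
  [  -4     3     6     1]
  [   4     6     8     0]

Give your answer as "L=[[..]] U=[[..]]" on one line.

L=[[1,0,0,0],[0,1,0,0],[-1,-2,1,0],[1,-1,1,1]] U=[[4,3,3,-2],[0,-3,-4,1],[0,0,1,1],[0,0,0,2]]

  R1 -= 0·R0 → [0,-3,-4,1]
  R2 -= -1·R0 → [0,6,9,-1]
  R3 -= 1·R0 → [0,3,5,2]
  R2 -= -2·R1 → [0,0,1,1]
  R3 -= -1·R1 → [0,0,1,3]
  R3 -= 1·R2 → [0,0,0,2]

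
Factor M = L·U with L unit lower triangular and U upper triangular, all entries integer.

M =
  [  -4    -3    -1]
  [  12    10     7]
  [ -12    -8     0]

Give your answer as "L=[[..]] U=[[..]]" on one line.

  R1 -= -3·R0 → [0,1,4]
  R2 -= 3·R0 → [0,1,3]
  R2 -= 1·R1 → [0,0,-1]

L=[[1,0,0],[-3,1,0],[3,1,1]] U=[[-4,-3,-1],[0,1,4],[0,0,-1]]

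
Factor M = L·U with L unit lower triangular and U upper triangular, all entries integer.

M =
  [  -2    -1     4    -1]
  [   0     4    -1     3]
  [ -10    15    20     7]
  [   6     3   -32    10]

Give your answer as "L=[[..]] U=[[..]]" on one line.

L=[[1,0,0,0],[0,1,0,0],[5,5,1,0],[-3,0,-4,1]] U=[[-2,-1,4,-1],[0,4,-1,3],[0,0,5,-3],[0,0,0,-5]]

  r1 -= 0·r0 → [0,4,-1,3]
  r2 -= 5·r0 → [0,20,0,12]
  r3 -= -3·r0 → [0,0,-20,7]
  r2 -= 5·r1 → [0,0,5,-3]
  r3 -= 0·r1 → [0,0,-20,7]
  r3 -= -4·r2 → [0,0,0,-5]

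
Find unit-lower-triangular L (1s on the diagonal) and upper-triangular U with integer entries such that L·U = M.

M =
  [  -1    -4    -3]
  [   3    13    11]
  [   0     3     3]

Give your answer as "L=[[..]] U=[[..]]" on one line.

  row1 -= -3·row0 → [0,1,2]
  row2 -= 0·row0 → [0,3,3]
  row2 -= 3·row1 → [0,0,-3]

L=[[1,0,0],[-3,1,0],[0,3,1]] U=[[-1,-4,-3],[0,1,2],[0,0,-3]]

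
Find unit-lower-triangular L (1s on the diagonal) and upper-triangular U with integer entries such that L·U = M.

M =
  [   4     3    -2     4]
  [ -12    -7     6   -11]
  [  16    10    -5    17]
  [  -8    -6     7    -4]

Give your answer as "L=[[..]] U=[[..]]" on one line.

  r1 -= -3·r0 → [0,2,0,1]
  r2 -= 4·r0 → [0,-2,3,1]
  r3 -= -2·r0 → [0,0,3,4]
  r2 -= -1·r1 → [0,0,3,2]
  r3 -= 0·r1 → [0,0,3,4]
  r3 -= 1·r2 → [0,0,0,2]

L=[[1,0,0,0],[-3,1,0,0],[4,-1,1,0],[-2,0,1,1]] U=[[4,3,-2,4],[0,2,0,1],[0,0,3,2],[0,0,0,2]]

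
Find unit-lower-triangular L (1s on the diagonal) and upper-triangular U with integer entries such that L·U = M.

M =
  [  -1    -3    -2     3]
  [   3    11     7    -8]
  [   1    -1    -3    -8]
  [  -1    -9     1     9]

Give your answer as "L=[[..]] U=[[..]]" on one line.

  row1 -= -3·row0 → [0,2,1,1]
  row2 -= -1·row0 → [0,-4,-5,-5]
  row3 -= 1·row0 → [0,-6,3,6]
  row2 -= -2·row1 → [0,0,-3,-3]
  row3 -= -3·row1 → [0,0,6,9]
  row3 -= -2·row2 → [0,0,0,3]

L=[[1,0,0,0],[-3,1,0,0],[-1,-2,1,0],[1,-3,-2,1]] U=[[-1,-3,-2,3],[0,2,1,1],[0,0,-3,-3],[0,0,0,3]]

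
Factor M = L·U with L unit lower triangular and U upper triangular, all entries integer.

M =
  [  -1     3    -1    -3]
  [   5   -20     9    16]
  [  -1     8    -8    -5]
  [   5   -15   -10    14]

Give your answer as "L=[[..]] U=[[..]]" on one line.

  row1 -= -5·row0 → [0,-5,4,1]
  row2 -= 1·row0 → [0,5,-7,-2]
  row3 -= -5·row0 → [0,0,-15,-1]
  row2 -= -1·row1 → [0,0,-3,-1]
  row3 -= 0·row1 → [0,0,-15,-1]
  row3 -= 5·row2 → [0,0,0,4]

L=[[1,0,0,0],[-5,1,0,0],[1,-1,1,0],[-5,0,5,1]] U=[[-1,3,-1,-3],[0,-5,4,1],[0,0,-3,-1],[0,0,0,4]]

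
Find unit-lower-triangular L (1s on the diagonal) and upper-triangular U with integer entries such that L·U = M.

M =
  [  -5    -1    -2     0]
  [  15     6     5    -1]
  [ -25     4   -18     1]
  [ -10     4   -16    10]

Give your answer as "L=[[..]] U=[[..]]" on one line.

  R1 -= -3·R0 → [0,3,-1,-1]
  R2 -= 5·R0 → [0,9,-8,1]
  R3 -= 2·R0 → [0,6,-12,10]
  R2 -= 3·R1 → [0,0,-5,4]
  R3 -= 2·R1 → [0,0,-10,12]
  R3 -= 2·R2 → [0,0,0,4]

L=[[1,0,0,0],[-3,1,0,0],[5,3,1,0],[2,2,2,1]] U=[[-5,-1,-2,0],[0,3,-1,-1],[0,0,-5,4],[0,0,0,4]]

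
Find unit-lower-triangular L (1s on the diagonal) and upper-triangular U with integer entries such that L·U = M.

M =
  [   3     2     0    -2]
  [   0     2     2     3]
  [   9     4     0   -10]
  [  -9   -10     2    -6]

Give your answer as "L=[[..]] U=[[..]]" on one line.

  row1 -= 0·row0 → [0,2,2,3]
  row2 -= 3·row0 → [0,-2,0,-4]
  row3 -= -3·row0 → [0,-4,2,-12]
  row2 -= -1·row1 → [0,0,2,-1]
  row3 -= -2·row1 → [0,0,6,-6]
  row3 -= 3·row2 → [0,0,0,-3]

L=[[1,0,0,0],[0,1,0,0],[3,-1,1,0],[-3,-2,3,1]] U=[[3,2,0,-2],[0,2,2,3],[0,0,2,-1],[0,0,0,-3]]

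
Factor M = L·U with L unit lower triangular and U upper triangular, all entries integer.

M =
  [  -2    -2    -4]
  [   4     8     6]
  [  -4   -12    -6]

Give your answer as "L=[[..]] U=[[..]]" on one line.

  R1 -= -2·R0 → [0,4,-2]
  R2 -= 2·R0 → [0,-8,2]
  R2 -= -2·R1 → [0,0,-2]

L=[[1,0,0],[-2,1,0],[2,-2,1]] U=[[-2,-2,-4],[0,4,-2],[0,0,-2]]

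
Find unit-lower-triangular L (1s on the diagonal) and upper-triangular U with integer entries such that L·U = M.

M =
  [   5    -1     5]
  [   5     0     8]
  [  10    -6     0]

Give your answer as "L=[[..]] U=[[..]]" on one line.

L=[[1,0,0],[1,1,0],[2,-4,1]] U=[[5,-1,5],[0,1,3],[0,0,2]]

  r1 -= 1·r0 → [0,1,3]
  r2 -= 2·r0 → [0,-4,-10]
  r2 -= -4·r1 → [0,0,2]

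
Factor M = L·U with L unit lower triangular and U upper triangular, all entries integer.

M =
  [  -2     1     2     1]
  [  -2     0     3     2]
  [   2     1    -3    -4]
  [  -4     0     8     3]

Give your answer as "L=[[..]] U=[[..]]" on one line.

  row1 -= 1·row0 → [0,-1,1,1]
  row2 -= -1·row0 → [0,2,-1,-3]
  row3 -= 2·row0 → [0,-2,4,1]
  row2 -= -2·row1 → [0,0,1,-1]
  row3 -= 2·row1 → [0,0,2,-1]
  row3 -= 2·row2 → [0,0,0,1]

L=[[1,0,0,0],[1,1,0,0],[-1,-2,1,0],[2,2,2,1]] U=[[-2,1,2,1],[0,-1,1,1],[0,0,1,-1],[0,0,0,1]]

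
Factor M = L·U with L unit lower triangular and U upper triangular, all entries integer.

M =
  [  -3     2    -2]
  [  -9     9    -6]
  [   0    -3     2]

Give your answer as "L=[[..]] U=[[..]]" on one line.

L=[[1,0,0],[3,1,0],[0,-1,1]] U=[[-3,2,-2],[0,3,0],[0,0,2]]

  R1 -= 3·R0 → [0,3,0]
  R2 -= 0·R0 → [0,-3,2]
  R2 -= -1·R1 → [0,0,2]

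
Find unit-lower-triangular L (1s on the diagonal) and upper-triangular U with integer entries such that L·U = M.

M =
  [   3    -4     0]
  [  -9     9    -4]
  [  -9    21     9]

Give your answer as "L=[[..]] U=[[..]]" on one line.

  R1 -= -3·R0 → [0,-3,-4]
  R2 -= -3·R0 → [0,9,9]
  R2 -= -3·R1 → [0,0,-3]

L=[[1,0,0],[-3,1,0],[-3,-3,1]] U=[[3,-4,0],[0,-3,-4],[0,0,-3]]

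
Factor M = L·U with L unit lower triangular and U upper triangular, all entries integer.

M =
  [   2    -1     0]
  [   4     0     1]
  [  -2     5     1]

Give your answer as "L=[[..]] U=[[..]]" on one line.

L=[[1,0,0],[2,1,0],[-1,2,1]] U=[[2,-1,0],[0,2,1],[0,0,-1]]

  r1 -= 2·r0 → [0,2,1]
  r2 -= -1·r0 → [0,4,1]
  r2 -= 2·r1 → [0,0,-1]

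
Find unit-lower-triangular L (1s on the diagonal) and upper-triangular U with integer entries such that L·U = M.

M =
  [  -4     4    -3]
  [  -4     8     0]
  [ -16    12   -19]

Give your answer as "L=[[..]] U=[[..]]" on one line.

L=[[1,0,0],[1,1,0],[4,-1,1]] U=[[-4,4,-3],[0,4,3],[0,0,-4]]

  R1 -= 1·R0 → [0,4,3]
  R2 -= 4·R0 → [0,-4,-7]
  R2 -= -1·R1 → [0,0,-4]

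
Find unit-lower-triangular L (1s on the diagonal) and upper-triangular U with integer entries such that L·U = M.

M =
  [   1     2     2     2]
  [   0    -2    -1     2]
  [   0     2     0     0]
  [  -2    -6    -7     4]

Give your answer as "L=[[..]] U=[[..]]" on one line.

L=[[1,0,0,0],[0,1,0,0],[0,-1,1,0],[-2,1,2,1]] U=[[1,2,2,2],[0,-2,-1,2],[0,0,-1,2],[0,0,0,2]]

  row1 -= 0·row0 → [0,-2,-1,2]
  row2 -= 0·row0 → [0,2,0,0]
  row3 -= -2·row0 → [0,-2,-3,8]
  row2 -= -1·row1 → [0,0,-1,2]
  row3 -= 1·row1 → [0,0,-2,6]
  row3 -= 2·row2 → [0,0,0,2]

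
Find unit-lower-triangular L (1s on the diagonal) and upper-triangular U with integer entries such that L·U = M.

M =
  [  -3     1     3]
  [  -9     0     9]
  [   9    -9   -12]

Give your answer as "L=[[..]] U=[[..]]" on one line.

  row1 -= 3·row0 → [0,-3,0]
  row2 -= -3·row0 → [0,-6,-3]
  row2 -= 2·row1 → [0,0,-3]

L=[[1,0,0],[3,1,0],[-3,2,1]] U=[[-3,1,3],[0,-3,0],[0,0,-3]]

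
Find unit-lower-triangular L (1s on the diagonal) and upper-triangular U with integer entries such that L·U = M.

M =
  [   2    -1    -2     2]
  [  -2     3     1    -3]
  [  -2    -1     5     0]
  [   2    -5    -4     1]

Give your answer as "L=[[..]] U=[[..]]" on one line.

L=[[1,0,0,0],[-1,1,0,0],[-1,-1,1,0],[1,-2,-2,1]] U=[[2,-1,-2,2],[0,2,-1,-1],[0,0,2,1],[0,0,0,-1]]

  row1 -= -1·row0 → [0,2,-1,-1]
  row2 -= -1·row0 → [0,-2,3,2]
  row3 -= 1·row0 → [0,-4,-2,-1]
  row2 -= -1·row1 → [0,0,2,1]
  row3 -= -2·row1 → [0,0,-4,-3]
  row3 -= -2·row2 → [0,0,0,-1]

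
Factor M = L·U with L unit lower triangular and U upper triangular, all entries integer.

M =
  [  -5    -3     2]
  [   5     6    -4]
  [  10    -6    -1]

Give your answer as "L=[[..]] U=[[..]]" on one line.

  r1 -= -1·r0 → [0,3,-2]
  r2 -= -2·r0 → [0,-12,3]
  r2 -= -4·r1 → [0,0,-5]

L=[[1,0,0],[-1,1,0],[-2,-4,1]] U=[[-5,-3,2],[0,3,-2],[0,0,-5]]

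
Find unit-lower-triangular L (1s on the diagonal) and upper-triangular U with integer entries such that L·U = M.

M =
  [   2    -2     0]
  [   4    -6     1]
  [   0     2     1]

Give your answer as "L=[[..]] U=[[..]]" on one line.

L=[[1,0,0],[2,1,0],[0,-1,1]] U=[[2,-2,0],[0,-2,1],[0,0,2]]

  row1 -= 2·row0 → [0,-2,1]
  row2 -= 0·row0 → [0,2,1]
  row2 -= -1·row1 → [0,0,2]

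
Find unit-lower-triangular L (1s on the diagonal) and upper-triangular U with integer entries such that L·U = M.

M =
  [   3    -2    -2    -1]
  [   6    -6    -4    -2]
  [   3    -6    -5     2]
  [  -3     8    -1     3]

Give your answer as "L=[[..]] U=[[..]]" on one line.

L=[[1,0,0,0],[2,1,0,0],[1,2,1,0],[-1,-3,1,1]] U=[[3,-2,-2,-1],[0,-2,0,0],[0,0,-3,3],[0,0,0,-1]]

  r1 -= 2·r0 → [0,-2,0,0]
  r2 -= 1·r0 → [0,-4,-3,3]
  r3 -= -1·r0 → [0,6,-3,2]
  r2 -= 2·r1 → [0,0,-3,3]
  r3 -= -3·r1 → [0,0,-3,2]
  r3 -= 1·r2 → [0,0,0,-1]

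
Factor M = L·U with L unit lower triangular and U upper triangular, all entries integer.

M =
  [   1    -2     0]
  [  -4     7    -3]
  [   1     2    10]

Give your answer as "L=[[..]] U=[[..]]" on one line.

  r1 -= -4·r0 → [0,-1,-3]
  r2 -= 1·r0 → [0,4,10]
  r2 -= -4·r1 → [0,0,-2]

L=[[1,0,0],[-4,1,0],[1,-4,1]] U=[[1,-2,0],[0,-1,-3],[0,0,-2]]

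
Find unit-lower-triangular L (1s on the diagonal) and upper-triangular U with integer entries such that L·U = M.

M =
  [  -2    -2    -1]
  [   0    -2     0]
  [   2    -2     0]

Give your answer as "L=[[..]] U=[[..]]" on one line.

L=[[1,0,0],[0,1,0],[-1,2,1]] U=[[-2,-2,-1],[0,-2,0],[0,0,-1]]

  r1 -= 0·r0 → [0,-2,0]
  r2 -= -1·r0 → [0,-4,-1]
  r2 -= 2·r1 → [0,0,-1]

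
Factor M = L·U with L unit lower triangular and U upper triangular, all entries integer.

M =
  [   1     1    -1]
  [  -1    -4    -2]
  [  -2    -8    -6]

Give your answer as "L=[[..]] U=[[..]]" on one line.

  r1 -= -1·r0 → [0,-3,-3]
  r2 -= -2·r0 → [0,-6,-8]
  r2 -= 2·r1 → [0,0,-2]

L=[[1,0,0],[-1,1,0],[-2,2,1]] U=[[1,1,-1],[0,-3,-3],[0,0,-2]]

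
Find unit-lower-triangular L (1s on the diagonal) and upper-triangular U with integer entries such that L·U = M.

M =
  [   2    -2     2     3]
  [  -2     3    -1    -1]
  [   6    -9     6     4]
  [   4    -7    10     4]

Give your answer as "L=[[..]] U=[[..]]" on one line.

L=[[1,0,0,0],[-1,1,0,0],[3,-3,1,0],[2,-3,3,1]] U=[[2,-2,2,3],[0,1,1,2],[0,0,3,1],[0,0,0,1]]

  row1 -= -1·row0 → [0,1,1,2]
  row2 -= 3·row0 → [0,-3,0,-5]
  row3 -= 2·row0 → [0,-3,6,-2]
  row2 -= -3·row1 → [0,0,3,1]
  row3 -= -3·row1 → [0,0,9,4]
  row3 -= 3·row2 → [0,0,0,1]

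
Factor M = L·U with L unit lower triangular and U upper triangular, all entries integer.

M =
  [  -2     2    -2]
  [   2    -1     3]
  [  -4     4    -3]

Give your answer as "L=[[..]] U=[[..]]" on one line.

  R1 -= -1·R0 → [0,1,1]
  R2 -= 2·R0 → [0,0,1]
  R2 -= 0·R1 → [0,0,1]

L=[[1,0,0],[-1,1,0],[2,0,1]] U=[[-2,2,-2],[0,1,1],[0,0,1]]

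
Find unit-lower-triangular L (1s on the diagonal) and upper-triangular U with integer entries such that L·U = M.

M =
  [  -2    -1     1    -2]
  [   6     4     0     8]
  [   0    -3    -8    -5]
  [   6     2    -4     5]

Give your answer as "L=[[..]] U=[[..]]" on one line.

  R1 -= -3·R0 → [0,1,3,2]
  R2 -= 0·R0 → [0,-3,-8,-5]
  R3 -= -3·R0 → [0,-1,-1,-1]
  R2 -= -3·R1 → [0,0,1,1]
  R3 -= -1·R1 → [0,0,2,1]
  R3 -= 2·R2 → [0,0,0,-1]

L=[[1,0,0,0],[-3,1,0,0],[0,-3,1,0],[-3,-1,2,1]] U=[[-2,-1,1,-2],[0,1,3,2],[0,0,1,1],[0,0,0,-1]]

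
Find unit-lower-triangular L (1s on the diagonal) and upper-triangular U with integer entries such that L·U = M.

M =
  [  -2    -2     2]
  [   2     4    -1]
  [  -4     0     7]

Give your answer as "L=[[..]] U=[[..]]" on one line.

  row1 -= -1·row0 → [0,2,1]
  row2 -= 2·row0 → [0,4,3]
  row2 -= 2·row1 → [0,0,1]

L=[[1,0,0],[-1,1,0],[2,2,1]] U=[[-2,-2,2],[0,2,1],[0,0,1]]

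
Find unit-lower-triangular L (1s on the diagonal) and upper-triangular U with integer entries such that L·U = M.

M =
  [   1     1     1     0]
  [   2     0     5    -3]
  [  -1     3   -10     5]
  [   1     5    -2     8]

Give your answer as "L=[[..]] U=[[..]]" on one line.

L=[[1,0,0,0],[2,1,0,0],[-1,-2,1,0],[1,-2,-1,1]] U=[[1,1,1,0],[0,-2,3,-3],[0,0,-3,-1],[0,0,0,1]]

  row1 -= 2·row0 → [0,-2,3,-3]
  row2 -= -1·row0 → [0,4,-9,5]
  row3 -= 1·row0 → [0,4,-3,8]
  row2 -= -2·row1 → [0,0,-3,-1]
  row3 -= -2·row1 → [0,0,3,2]
  row3 -= -1·row2 → [0,0,0,1]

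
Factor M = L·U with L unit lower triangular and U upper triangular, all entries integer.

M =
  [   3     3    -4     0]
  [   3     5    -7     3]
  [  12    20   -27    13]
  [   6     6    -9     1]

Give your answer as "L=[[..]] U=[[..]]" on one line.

L=[[1,0,0,0],[1,1,0,0],[4,4,1,0],[2,0,-1,1]] U=[[3,3,-4,0],[0,2,-3,3],[0,0,1,1],[0,0,0,2]]

  row1 -= 1·row0 → [0,2,-3,3]
  row2 -= 4·row0 → [0,8,-11,13]
  row3 -= 2·row0 → [0,0,-1,1]
  row2 -= 4·row1 → [0,0,1,1]
  row3 -= 0·row1 → [0,0,-1,1]
  row3 -= -1·row2 → [0,0,0,2]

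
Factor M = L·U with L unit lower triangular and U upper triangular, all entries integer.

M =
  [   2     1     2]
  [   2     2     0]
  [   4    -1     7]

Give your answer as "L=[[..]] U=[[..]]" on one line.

L=[[1,0,0],[1,1,0],[2,-3,1]] U=[[2,1,2],[0,1,-2],[0,0,-3]]

  r1 -= 1·r0 → [0,1,-2]
  r2 -= 2·r0 → [0,-3,3]
  r2 -= -3·r1 → [0,0,-3]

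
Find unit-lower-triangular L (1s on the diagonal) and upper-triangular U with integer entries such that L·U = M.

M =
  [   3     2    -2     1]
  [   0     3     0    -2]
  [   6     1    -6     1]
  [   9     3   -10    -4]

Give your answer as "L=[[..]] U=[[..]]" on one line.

L=[[1,0,0,0],[0,1,0,0],[2,-1,1,0],[3,-1,2,1]] U=[[3,2,-2,1],[0,3,0,-2],[0,0,-2,-3],[0,0,0,-3]]

  R1 -= 0·R0 → [0,3,0,-2]
  R2 -= 2·R0 → [0,-3,-2,-1]
  R3 -= 3·R0 → [0,-3,-4,-7]
  R2 -= -1·R1 → [0,0,-2,-3]
  R3 -= -1·R1 → [0,0,-4,-9]
  R3 -= 2·R2 → [0,0,0,-3]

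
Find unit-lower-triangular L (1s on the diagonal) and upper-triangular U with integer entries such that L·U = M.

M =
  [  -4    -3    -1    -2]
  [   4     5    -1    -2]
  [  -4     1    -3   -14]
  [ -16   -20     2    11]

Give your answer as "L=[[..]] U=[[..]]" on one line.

L=[[1,0,0,0],[-1,1,0,0],[1,2,1,0],[4,-4,-1,1]] U=[[-4,-3,-1,-2],[0,2,-2,-4],[0,0,2,-4],[0,0,0,-1]]

  row1 -= -1·row0 → [0,2,-2,-4]
  row2 -= 1·row0 → [0,4,-2,-12]
  row3 -= 4·row0 → [0,-8,6,19]
  row2 -= 2·row1 → [0,0,2,-4]
  row3 -= -4·row1 → [0,0,-2,3]
  row3 -= -1·row2 → [0,0,0,-1]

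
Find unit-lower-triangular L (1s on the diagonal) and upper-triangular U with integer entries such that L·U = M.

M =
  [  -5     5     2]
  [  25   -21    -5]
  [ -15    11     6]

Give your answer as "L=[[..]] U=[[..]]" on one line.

L=[[1,0,0],[-5,1,0],[3,-1,1]] U=[[-5,5,2],[0,4,5],[0,0,5]]

  r1 -= -5·r0 → [0,4,5]
  r2 -= 3·r0 → [0,-4,0]
  r2 -= -1·r1 → [0,0,5]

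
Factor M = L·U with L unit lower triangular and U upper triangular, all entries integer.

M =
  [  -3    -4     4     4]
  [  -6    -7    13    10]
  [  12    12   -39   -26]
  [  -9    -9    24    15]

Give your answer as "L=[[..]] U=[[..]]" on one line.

  row1 -= 2·row0 → [0,1,5,2]
  row2 -= -4·row0 → [0,-4,-23,-10]
  row3 -= 3·row0 → [0,3,12,3]
  row2 -= -4·row1 → [0,0,-3,-2]
  row3 -= 3·row1 → [0,0,-3,-3]
  row3 -= 1·row2 → [0,0,0,-1]

L=[[1,0,0,0],[2,1,0,0],[-4,-4,1,0],[3,3,1,1]] U=[[-3,-4,4,4],[0,1,5,2],[0,0,-3,-2],[0,0,0,-1]]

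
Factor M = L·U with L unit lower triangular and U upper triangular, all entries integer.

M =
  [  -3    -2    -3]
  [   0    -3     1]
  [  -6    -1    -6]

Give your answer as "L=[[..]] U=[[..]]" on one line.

L=[[1,0,0],[0,1,0],[2,-1,1]] U=[[-3,-2,-3],[0,-3,1],[0,0,1]]

  r1 -= 0·r0 → [0,-3,1]
  r2 -= 2·r0 → [0,3,0]
  r2 -= -1·r1 → [0,0,1]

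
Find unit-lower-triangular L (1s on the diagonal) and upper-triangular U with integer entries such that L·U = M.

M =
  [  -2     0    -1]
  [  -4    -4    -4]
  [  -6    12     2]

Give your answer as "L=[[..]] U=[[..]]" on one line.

L=[[1,0,0],[2,1,0],[3,-3,1]] U=[[-2,0,-1],[0,-4,-2],[0,0,-1]]

  R1 -= 2·R0 → [0,-4,-2]
  R2 -= 3·R0 → [0,12,5]
  R2 -= -3·R1 → [0,0,-1]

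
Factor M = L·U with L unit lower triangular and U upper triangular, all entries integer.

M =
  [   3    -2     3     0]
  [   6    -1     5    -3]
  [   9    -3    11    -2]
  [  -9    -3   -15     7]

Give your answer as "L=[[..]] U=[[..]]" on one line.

  r1 -= 2·r0 → [0,3,-1,-3]
  r2 -= 3·r0 → [0,3,2,-2]
  r3 -= -3·r0 → [0,-9,-6,7]
  r2 -= 1·r1 → [0,0,3,1]
  r3 -= -3·r1 → [0,0,-9,-2]
  r3 -= -3·r2 → [0,0,0,1]

L=[[1,0,0,0],[2,1,0,0],[3,1,1,0],[-3,-3,-3,1]] U=[[3,-2,3,0],[0,3,-1,-3],[0,0,3,1],[0,0,0,1]]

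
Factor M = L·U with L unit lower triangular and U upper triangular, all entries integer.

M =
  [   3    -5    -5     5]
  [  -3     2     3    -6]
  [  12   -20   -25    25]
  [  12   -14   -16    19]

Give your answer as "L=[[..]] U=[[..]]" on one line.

L=[[1,0,0,0],[-1,1,0,0],[4,0,1,0],[4,-2,0,1]] U=[[3,-5,-5,5],[0,-3,-2,-1],[0,0,-5,5],[0,0,0,-3]]

  row1 -= -1·row0 → [0,-3,-2,-1]
  row2 -= 4·row0 → [0,0,-5,5]
  row3 -= 4·row0 → [0,6,4,-1]
  row2 -= 0·row1 → [0,0,-5,5]
  row3 -= -2·row1 → [0,0,0,-3]
  row3 -= 0·row2 → [0,0,0,-3]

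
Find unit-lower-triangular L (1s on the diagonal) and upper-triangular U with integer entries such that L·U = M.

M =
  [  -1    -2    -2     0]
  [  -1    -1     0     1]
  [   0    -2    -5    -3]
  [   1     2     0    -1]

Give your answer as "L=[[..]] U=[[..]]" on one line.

  R1 -= 1·R0 → [0,1,2,1]
  R2 -= 0·R0 → [0,-2,-5,-3]
  R3 -= -1·R0 → [0,0,-2,-1]
  R2 -= -2·R1 → [0,0,-1,-1]
  R3 -= 0·R1 → [0,0,-2,-1]
  R3 -= 2·R2 → [0,0,0,1]

L=[[1,0,0,0],[1,1,0,0],[0,-2,1,0],[-1,0,2,1]] U=[[-1,-2,-2,0],[0,1,2,1],[0,0,-1,-1],[0,0,0,1]]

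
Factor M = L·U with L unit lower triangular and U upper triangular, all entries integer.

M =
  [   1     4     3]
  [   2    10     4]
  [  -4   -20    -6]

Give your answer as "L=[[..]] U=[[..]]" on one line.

L=[[1,0,0],[2,1,0],[-4,-2,1]] U=[[1,4,3],[0,2,-2],[0,0,2]]

  R1 -= 2·R0 → [0,2,-2]
  R2 -= -4·R0 → [0,-4,6]
  R2 -= -2·R1 → [0,0,2]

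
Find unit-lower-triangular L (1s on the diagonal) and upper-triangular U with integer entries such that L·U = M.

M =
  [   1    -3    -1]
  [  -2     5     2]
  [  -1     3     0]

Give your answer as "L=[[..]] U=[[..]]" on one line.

L=[[1,0,0],[-2,1,0],[-1,0,1]] U=[[1,-3,-1],[0,-1,0],[0,0,-1]]

  R1 -= -2·R0 → [0,-1,0]
  R2 -= -1·R0 → [0,0,-1]
  R2 -= 0·R1 → [0,0,-1]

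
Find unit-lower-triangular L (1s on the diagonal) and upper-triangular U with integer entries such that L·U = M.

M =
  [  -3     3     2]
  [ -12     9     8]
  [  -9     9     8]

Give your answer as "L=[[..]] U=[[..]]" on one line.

  r1 -= 4·r0 → [0,-3,0]
  r2 -= 3·r0 → [0,0,2]
  r2 -= 0·r1 → [0,0,2]

L=[[1,0,0],[4,1,0],[3,0,1]] U=[[-3,3,2],[0,-3,0],[0,0,2]]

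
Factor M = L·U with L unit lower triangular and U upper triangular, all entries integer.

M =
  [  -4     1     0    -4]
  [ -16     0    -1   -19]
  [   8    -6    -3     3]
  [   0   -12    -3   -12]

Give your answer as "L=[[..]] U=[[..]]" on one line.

L=[[1,0,0,0],[4,1,0,0],[-2,1,1,0],[0,3,0,1]] U=[[-4,1,0,-4],[0,-4,-1,-3],[0,0,-2,-2],[0,0,0,-3]]

  R1 -= 4·R0 → [0,-4,-1,-3]
  R2 -= -2·R0 → [0,-4,-3,-5]
  R3 -= 0·R0 → [0,-12,-3,-12]
  R2 -= 1·R1 → [0,0,-2,-2]
  R3 -= 3·R1 → [0,0,0,-3]
  R3 -= 0·R2 → [0,0,0,-3]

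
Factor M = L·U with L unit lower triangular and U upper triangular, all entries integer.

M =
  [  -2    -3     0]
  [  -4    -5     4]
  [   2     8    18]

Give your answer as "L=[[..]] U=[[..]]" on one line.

L=[[1,0,0],[2,1,0],[-1,5,1]] U=[[-2,-3,0],[0,1,4],[0,0,-2]]

  r1 -= 2·r0 → [0,1,4]
  r2 -= -1·r0 → [0,5,18]
  r2 -= 5·r1 → [0,0,-2]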